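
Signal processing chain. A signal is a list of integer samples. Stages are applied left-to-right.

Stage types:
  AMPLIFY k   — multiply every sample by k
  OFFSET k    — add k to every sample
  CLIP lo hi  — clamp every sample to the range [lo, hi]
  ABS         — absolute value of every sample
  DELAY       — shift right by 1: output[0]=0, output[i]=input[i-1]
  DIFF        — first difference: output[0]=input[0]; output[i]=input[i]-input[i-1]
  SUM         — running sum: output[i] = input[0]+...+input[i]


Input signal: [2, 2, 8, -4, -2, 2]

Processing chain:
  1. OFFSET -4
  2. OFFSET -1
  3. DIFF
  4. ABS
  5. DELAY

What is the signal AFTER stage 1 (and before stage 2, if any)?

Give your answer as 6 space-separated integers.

Input: [2, 2, 8, -4, -2, 2]
Stage 1 (OFFSET -4): 2+-4=-2, 2+-4=-2, 8+-4=4, -4+-4=-8, -2+-4=-6, 2+-4=-2 -> [-2, -2, 4, -8, -6, -2]

Answer: -2 -2 4 -8 -6 -2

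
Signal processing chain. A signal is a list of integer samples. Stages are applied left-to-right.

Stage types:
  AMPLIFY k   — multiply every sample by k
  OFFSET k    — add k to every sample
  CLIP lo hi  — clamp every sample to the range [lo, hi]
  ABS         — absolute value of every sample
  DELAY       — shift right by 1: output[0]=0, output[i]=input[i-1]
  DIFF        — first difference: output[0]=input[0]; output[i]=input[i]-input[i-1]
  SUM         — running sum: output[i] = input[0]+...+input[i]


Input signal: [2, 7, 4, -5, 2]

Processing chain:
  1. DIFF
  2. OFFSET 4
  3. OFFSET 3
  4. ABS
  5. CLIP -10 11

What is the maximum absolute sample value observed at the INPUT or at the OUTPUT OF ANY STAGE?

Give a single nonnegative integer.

Input: [2, 7, 4, -5, 2] (max |s|=7)
Stage 1 (DIFF): s[0]=2, 7-2=5, 4-7=-3, -5-4=-9, 2--5=7 -> [2, 5, -3, -9, 7] (max |s|=9)
Stage 2 (OFFSET 4): 2+4=6, 5+4=9, -3+4=1, -9+4=-5, 7+4=11 -> [6, 9, 1, -5, 11] (max |s|=11)
Stage 3 (OFFSET 3): 6+3=9, 9+3=12, 1+3=4, -5+3=-2, 11+3=14 -> [9, 12, 4, -2, 14] (max |s|=14)
Stage 4 (ABS): |9|=9, |12|=12, |4|=4, |-2|=2, |14|=14 -> [9, 12, 4, 2, 14] (max |s|=14)
Stage 5 (CLIP -10 11): clip(9,-10,11)=9, clip(12,-10,11)=11, clip(4,-10,11)=4, clip(2,-10,11)=2, clip(14,-10,11)=11 -> [9, 11, 4, 2, 11] (max |s|=11)
Overall max amplitude: 14

Answer: 14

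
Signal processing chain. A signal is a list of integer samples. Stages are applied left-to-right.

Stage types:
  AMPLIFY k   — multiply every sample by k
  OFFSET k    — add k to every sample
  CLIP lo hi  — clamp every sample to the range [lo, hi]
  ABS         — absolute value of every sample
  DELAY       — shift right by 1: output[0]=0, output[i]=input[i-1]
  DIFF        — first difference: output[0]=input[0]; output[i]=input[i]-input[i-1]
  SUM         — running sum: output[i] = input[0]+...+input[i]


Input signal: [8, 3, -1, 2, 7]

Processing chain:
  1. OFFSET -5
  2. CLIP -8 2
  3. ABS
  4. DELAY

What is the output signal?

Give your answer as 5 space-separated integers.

Input: [8, 3, -1, 2, 7]
Stage 1 (OFFSET -5): 8+-5=3, 3+-5=-2, -1+-5=-6, 2+-5=-3, 7+-5=2 -> [3, -2, -6, -3, 2]
Stage 2 (CLIP -8 2): clip(3,-8,2)=2, clip(-2,-8,2)=-2, clip(-6,-8,2)=-6, clip(-3,-8,2)=-3, clip(2,-8,2)=2 -> [2, -2, -6, -3, 2]
Stage 3 (ABS): |2|=2, |-2|=2, |-6|=6, |-3|=3, |2|=2 -> [2, 2, 6, 3, 2]
Stage 4 (DELAY): [0, 2, 2, 6, 3] = [0, 2, 2, 6, 3] -> [0, 2, 2, 6, 3]

Answer: 0 2 2 6 3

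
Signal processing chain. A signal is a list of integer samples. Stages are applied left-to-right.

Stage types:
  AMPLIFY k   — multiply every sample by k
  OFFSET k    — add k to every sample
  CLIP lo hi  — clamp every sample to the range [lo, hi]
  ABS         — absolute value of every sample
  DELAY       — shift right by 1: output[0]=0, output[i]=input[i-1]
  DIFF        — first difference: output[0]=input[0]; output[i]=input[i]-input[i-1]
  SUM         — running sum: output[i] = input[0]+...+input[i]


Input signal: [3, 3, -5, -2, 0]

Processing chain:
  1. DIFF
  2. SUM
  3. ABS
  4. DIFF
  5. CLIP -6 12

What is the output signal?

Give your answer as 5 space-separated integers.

Answer: 3 0 2 -3 -2

Derivation:
Input: [3, 3, -5, -2, 0]
Stage 1 (DIFF): s[0]=3, 3-3=0, -5-3=-8, -2--5=3, 0--2=2 -> [3, 0, -8, 3, 2]
Stage 2 (SUM): sum[0..0]=3, sum[0..1]=3, sum[0..2]=-5, sum[0..3]=-2, sum[0..4]=0 -> [3, 3, -5, -2, 0]
Stage 3 (ABS): |3|=3, |3|=3, |-5|=5, |-2|=2, |0|=0 -> [3, 3, 5, 2, 0]
Stage 4 (DIFF): s[0]=3, 3-3=0, 5-3=2, 2-5=-3, 0-2=-2 -> [3, 0, 2, -3, -2]
Stage 5 (CLIP -6 12): clip(3,-6,12)=3, clip(0,-6,12)=0, clip(2,-6,12)=2, clip(-3,-6,12)=-3, clip(-2,-6,12)=-2 -> [3, 0, 2, -3, -2]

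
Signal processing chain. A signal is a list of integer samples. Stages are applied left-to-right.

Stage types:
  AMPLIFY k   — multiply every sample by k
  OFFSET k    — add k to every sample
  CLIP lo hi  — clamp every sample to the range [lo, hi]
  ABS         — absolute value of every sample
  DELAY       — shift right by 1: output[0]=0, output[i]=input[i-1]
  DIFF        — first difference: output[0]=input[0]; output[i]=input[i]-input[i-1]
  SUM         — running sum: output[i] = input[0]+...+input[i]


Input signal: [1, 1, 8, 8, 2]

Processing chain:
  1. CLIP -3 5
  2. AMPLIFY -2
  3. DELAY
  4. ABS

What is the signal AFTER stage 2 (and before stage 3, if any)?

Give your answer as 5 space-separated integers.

Answer: -2 -2 -10 -10 -4

Derivation:
Input: [1, 1, 8, 8, 2]
Stage 1 (CLIP -3 5): clip(1,-3,5)=1, clip(1,-3,5)=1, clip(8,-3,5)=5, clip(8,-3,5)=5, clip(2,-3,5)=2 -> [1, 1, 5, 5, 2]
Stage 2 (AMPLIFY -2): 1*-2=-2, 1*-2=-2, 5*-2=-10, 5*-2=-10, 2*-2=-4 -> [-2, -2, -10, -10, -4]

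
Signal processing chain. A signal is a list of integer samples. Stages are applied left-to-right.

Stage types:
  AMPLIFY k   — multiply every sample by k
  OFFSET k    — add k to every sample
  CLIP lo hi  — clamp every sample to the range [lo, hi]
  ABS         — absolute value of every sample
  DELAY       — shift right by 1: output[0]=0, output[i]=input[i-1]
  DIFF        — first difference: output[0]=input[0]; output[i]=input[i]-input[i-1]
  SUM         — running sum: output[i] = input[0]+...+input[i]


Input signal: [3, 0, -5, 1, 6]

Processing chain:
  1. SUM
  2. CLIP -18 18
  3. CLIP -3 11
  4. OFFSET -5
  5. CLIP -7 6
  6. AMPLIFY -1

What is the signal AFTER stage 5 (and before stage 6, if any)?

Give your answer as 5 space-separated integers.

Answer: -2 -2 -7 -6 0

Derivation:
Input: [3, 0, -5, 1, 6]
Stage 1 (SUM): sum[0..0]=3, sum[0..1]=3, sum[0..2]=-2, sum[0..3]=-1, sum[0..4]=5 -> [3, 3, -2, -1, 5]
Stage 2 (CLIP -18 18): clip(3,-18,18)=3, clip(3,-18,18)=3, clip(-2,-18,18)=-2, clip(-1,-18,18)=-1, clip(5,-18,18)=5 -> [3, 3, -2, -1, 5]
Stage 3 (CLIP -3 11): clip(3,-3,11)=3, clip(3,-3,11)=3, clip(-2,-3,11)=-2, clip(-1,-3,11)=-1, clip(5,-3,11)=5 -> [3, 3, -2, -1, 5]
Stage 4 (OFFSET -5): 3+-5=-2, 3+-5=-2, -2+-5=-7, -1+-5=-6, 5+-5=0 -> [-2, -2, -7, -6, 0]
Stage 5 (CLIP -7 6): clip(-2,-7,6)=-2, clip(-2,-7,6)=-2, clip(-7,-7,6)=-7, clip(-6,-7,6)=-6, clip(0,-7,6)=0 -> [-2, -2, -7, -6, 0]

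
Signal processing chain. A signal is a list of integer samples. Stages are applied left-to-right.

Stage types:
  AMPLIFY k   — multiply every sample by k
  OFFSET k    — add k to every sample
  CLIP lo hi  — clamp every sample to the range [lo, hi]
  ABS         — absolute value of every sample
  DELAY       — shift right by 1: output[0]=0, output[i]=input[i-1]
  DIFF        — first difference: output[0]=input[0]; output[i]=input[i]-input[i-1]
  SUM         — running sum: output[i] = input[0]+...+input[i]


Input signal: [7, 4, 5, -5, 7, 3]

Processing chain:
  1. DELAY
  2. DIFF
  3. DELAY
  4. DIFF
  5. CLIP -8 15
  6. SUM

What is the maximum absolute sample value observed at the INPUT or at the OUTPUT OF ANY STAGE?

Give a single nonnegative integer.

Input: [7, 4, 5, -5, 7, 3] (max |s|=7)
Stage 1 (DELAY): [0, 7, 4, 5, -5, 7] = [0, 7, 4, 5, -5, 7] -> [0, 7, 4, 5, -5, 7] (max |s|=7)
Stage 2 (DIFF): s[0]=0, 7-0=7, 4-7=-3, 5-4=1, -5-5=-10, 7--5=12 -> [0, 7, -3, 1, -10, 12] (max |s|=12)
Stage 3 (DELAY): [0, 0, 7, -3, 1, -10] = [0, 0, 7, -3, 1, -10] -> [0, 0, 7, -3, 1, -10] (max |s|=10)
Stage 4 (DIFF): s[0]=0, 0-0=0, 7-0=7, -3-7=-10, 1--3=4, -10-1=-11 -> [0, 0, 7, -10, 4, -11] (max |s|=11)
Stage 5 (CLIP -8 15): clip(0,-8,15)=0, clip(0,-8,15)=0, clip(7,-8,15)=7, clip(-10,-8,15)=-8, clip(4,-8,15)=4, clip(-11,-8,15)=-8 -> [0, 0, 7, -8, 4, -8] (max |s|=8)
Stage 6 (SUM): sum[0..0]=0, sum[0..1]=0, sum[0..2]=7, sum[0..3]=-1, sum[0..4]=3, sum[0..5]=-5 -> [0, 0, 7, -1, 3, -5] (max |s|=7)
Overall max amplitude: 12

Answer: 12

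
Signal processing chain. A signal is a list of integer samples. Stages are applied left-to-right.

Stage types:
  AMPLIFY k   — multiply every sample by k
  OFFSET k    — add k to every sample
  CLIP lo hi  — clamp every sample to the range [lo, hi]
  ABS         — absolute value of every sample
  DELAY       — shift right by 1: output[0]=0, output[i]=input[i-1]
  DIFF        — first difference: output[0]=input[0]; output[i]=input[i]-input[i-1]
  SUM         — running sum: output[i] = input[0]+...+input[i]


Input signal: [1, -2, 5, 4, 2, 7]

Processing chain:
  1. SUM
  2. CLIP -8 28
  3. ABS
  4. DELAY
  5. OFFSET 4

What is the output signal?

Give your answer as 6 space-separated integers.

Input: [1, -2, 5, 4, 2, 7]
Stage 1 (SUM): sum[0..0]=1, sum[0..1]=-1, sum[0..2]=4, sum[0..3]=8, sum[0..4]=10, sum[0..5]=17 -> [1, -1, 4, 8, 10, 17]
Stage 2 (CLIP -8 28): clip(1,-8,28)=1, clip(-1,-8,28)=-1, clip(4,-8,28)=4, clip(8,-8,28)=8, clip(10,-8,28)=10, clip(17,-8,28)=17 -> [1, -1, 4, 8, 10, 17]
Stage 3 (ABS): |1|=1, |-1|=1, |4|=4, |8|=8, |10|=10, |17|=17 -> [1, 1, 4, 8, 10, 17]
Stage 4 (DELAY): [0, 1, 1, 4, 8, 10] = [0, 1, 1, 4, 8, 10] -> [0, 1, 1, 4, 8, 10]
Stage 5 (OFFSET 4): 0+4=4, 1+4=5, 1+4=5, 4+4=8, 8+4=12, 10+4=14 -> [4, 5, 5, 8, 12, 14]

Answer: 4 5 5 8 12 14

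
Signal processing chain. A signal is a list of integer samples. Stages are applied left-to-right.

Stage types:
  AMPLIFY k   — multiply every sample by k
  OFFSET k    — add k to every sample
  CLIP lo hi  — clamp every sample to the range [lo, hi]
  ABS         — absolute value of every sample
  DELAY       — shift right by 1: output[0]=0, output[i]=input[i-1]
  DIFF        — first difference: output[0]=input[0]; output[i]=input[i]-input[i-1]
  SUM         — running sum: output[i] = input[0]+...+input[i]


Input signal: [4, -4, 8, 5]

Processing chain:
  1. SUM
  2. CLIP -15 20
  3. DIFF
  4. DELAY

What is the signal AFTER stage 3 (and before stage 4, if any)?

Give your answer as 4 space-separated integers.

Answer: 4 -4 8 5

Derivation:
Input: [4, -4, 8, 5]
Stage 1 (SUM): sum[0..0]=4, sum[0..1]=0, sum[0..2]=8, sum[0..3]=13 -> [4, 0, 8, 13]
Stage 2 (CLIP -15 20): clip(4,-15,20)=4, clip(0,-15,20)=0, clip(8,-15,20)=8, clip(13,-15,20)=13 -> [4, 0, 8, 13]
Stage 3 (DIFF): s[0]=4, 0-4=-4, 8-0=8, 13-8=5 -> [4, -4, 8, 5]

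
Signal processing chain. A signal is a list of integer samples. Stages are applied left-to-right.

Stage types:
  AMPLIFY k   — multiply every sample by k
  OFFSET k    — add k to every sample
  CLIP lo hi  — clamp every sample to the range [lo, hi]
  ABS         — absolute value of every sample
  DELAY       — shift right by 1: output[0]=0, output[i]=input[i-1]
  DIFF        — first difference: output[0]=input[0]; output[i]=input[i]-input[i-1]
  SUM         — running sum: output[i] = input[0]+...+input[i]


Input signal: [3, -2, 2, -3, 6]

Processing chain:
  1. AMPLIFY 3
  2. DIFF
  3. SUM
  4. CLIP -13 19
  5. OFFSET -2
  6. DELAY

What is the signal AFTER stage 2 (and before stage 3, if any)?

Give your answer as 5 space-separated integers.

Input: [3, -2, 2, -3, 6]
Stage 1 (AMPLIFY 3): 3*3=9, -2*3=-6, 2*3=6, -3*3=-9, 6*3=18 -> [9, -6, 6, -9, 18]
Stage 2 (DIFF): s[0]=9, -6-9=-15, 6--6=12, -9-6=-15, 18--9=27 -> [9, -15, 12, -15, 27]

Answer: 9 -15 12 -15 27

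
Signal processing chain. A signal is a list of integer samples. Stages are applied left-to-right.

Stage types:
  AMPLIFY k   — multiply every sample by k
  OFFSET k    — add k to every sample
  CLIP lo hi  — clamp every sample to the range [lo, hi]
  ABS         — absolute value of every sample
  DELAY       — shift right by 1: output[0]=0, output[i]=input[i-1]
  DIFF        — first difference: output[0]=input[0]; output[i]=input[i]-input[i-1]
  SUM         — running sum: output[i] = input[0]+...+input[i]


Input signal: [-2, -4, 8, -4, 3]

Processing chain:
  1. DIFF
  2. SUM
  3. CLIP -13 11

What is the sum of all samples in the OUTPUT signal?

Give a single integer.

Input: [-2, -4, 8, -4, 3]
Stage 1 (DIFF): s[0]=-2, -4--2=-2, 8--4=12, -4-8=-12, 3--4=7 -> [-2, -2, 12, -12, 7]
Stage 2 (SUM): sum[0..0]=-2, sum[0..1]=-4, sum[0..2]=8, sum[0..3]=-4, sum[0..4]=3 -> [-2, -4, 8, -4, 3]
Stage 3 (CLIP -13 11): clip(-2,-13,11)=-2, clip(-4,-13,11)=-4, clip(8,-13,11)=8, clip(-4,-13,11)=-4, clip(3,-13,11)=3 -> [-2, -4, 8, -4, 3]
Output sum: 1

Answer: 1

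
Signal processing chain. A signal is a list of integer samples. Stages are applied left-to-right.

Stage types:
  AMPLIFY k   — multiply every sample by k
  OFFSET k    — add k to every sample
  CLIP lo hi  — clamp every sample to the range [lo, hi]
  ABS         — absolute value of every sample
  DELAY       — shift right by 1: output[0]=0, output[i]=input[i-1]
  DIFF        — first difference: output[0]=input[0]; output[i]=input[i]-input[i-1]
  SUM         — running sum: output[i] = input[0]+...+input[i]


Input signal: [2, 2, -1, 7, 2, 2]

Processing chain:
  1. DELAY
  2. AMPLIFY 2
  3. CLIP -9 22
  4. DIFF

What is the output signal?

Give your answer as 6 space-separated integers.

Answer: 0 4 0 -6 16 -10

Derivation:
Input: [2, 2, -1, 7, 2, 2]
Stage 1 (DELAY): [0, 2, 2, -1, 7, 2] = [0, 2, 2, -1, 7, 2] -> [0, 2, 2, -1, 7, 2]
Stage 2 (AMPLIFY 2): 0*2=0, 2*2=4, 2*2=4, -1*2=-2, 7*2=14, 2*2=4 -> [0, 4, 4, -2, 14, 4]
Stage 3 (CLIP -9 22): clip(0,-9,22)=0, clip(4,-9,22)=4, clip(4,-9,22)=4, clip(-2,-9,22)=-2, clip(14,-9,22)=14, clip(4,-9,22)=4 -> [0, 4, 4, -2, 14, 4]
Stage 4 (DIFF): s[0]=0, 4-0=4, 4-4=0, -2-4=-6, 14--2=16, 4-14=-10 -> [0, 4, 0, -6, 16, -10]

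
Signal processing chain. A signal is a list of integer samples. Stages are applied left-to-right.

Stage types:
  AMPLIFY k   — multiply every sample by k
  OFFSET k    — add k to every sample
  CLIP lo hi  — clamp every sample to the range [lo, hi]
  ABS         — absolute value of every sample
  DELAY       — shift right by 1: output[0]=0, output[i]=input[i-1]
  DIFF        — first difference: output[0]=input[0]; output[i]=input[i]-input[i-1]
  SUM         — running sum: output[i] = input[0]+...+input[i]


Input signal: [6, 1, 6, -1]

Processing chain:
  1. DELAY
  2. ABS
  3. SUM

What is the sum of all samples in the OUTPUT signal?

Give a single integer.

Input: [6, 1, 6, -1]
Stage 1 (DELAY): [0, 6, 1, 6] = [0, 6, 1, 6] -> [0, 6, 1, 6]
Stage 2 (ABS): |0|=0, |6|=6, |1|=1, |6|=6 -> [0, 6, 1, 6]
Stage 3 (SUM): sum[0..0]=0, sum[0..1]=6, sum[0..2]=7, sum[0..3]=13 -> [0, 6, 7, 13]
Output sum: 26

Answer: 26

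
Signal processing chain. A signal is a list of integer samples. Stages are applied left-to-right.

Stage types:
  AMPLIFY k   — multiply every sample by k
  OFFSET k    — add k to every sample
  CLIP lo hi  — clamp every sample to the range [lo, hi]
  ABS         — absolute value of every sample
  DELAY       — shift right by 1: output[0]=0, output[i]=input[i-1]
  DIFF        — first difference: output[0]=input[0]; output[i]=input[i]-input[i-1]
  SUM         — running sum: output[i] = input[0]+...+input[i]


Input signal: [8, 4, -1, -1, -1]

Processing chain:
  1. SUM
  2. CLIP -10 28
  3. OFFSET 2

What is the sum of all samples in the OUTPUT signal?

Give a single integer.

Answer: 60

Derivation:
Input: [8, 4, -1, -1, -1]
Stage 1 (SUM): sum[0..0]=8, sum[0..1]=12, sum[0..2]=11, sum[0..3]=10, sum[0..4]=9 -> [8, 12, 11, 10, 9]
Stage 2 (CLIP -10 28): clip(8,-10,28)=8, clip(12,-10,28)=12, clip(11,-10,28)=11, clip(10,-10,28)=10, clip(9,-10,28)=9 -> [8, 12, 11, 10, 9]
Stage 3 (OFFSET 2): 8+2=10, 12+2=14, 11+2=13, 10+2=12, 9+2=11 -> [10, 14, 13, 12, 11]
Output sum: 60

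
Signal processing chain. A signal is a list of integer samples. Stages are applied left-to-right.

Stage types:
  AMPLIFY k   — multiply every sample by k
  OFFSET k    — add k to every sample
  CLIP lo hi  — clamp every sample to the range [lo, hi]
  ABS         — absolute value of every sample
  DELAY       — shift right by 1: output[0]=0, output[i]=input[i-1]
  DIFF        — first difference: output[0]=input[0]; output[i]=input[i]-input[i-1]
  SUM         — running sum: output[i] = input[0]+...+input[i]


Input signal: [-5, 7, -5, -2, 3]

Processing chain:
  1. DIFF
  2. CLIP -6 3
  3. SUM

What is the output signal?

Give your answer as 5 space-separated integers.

Answer: -5 -2 -8 -5 -2

Derivation:
Input: [-5, 7, -5, -2, 3]
Stage 1 (DIFF): s[0]=-5, 7--5=12, -5-7=-12, -2--5=3, 3--2=5 -> [-5, 12, -12, 3, 5]
Stage 2 (CLIP -6 3): clip(-5,-6,3)=-5, clip(12,-6,3)=3, clip(-12,-6,3)=-6, clip(3,-6,3)=3, clip(5,-6,3)=3 -> [-5, 3, -6, 3, 3]
Stage 3 (SUM): sum[0..0]=-5, sum[0..1]=-2, sum[0..2]=-8, sum[0..3]=-5, sum[0..4]=-2 -> [-5, -2, -8, -5, -2]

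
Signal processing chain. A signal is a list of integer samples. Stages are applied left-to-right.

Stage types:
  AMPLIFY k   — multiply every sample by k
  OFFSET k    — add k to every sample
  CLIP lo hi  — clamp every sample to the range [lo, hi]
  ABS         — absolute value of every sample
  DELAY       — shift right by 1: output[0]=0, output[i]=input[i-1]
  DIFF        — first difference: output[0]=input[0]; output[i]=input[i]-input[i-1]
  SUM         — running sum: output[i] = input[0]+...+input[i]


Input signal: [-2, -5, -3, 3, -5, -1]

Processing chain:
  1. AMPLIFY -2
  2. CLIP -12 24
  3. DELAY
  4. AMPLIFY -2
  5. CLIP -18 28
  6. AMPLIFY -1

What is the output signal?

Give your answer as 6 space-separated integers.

Input: [-2, -5, -3, 3, -5, -1]
Stage 1 (AMPLIFY -2): -2*-2=4, -5*-2=10, -3*-2=6, 3*-2=-6, -5*-2=10, -1*-2=2 -> [4, 10, 6, -6, 10, 2]
Stage 2 (CLIP -12 24): clip(4,-12,24)=4, clip(10,-12,24)=10, clip(6,-12,24)=6, clip(-6,-12,24)=-6, clip(10,-12,24)=10, clip(2,-12,24)=2 -> [4, 10, 6, -6, 10, 2]
Stage 3 (DELAY): [0, 4, 10, 6, -6, 10] = [0, 4, 10, 6, -6, 10] -> [0, 4, 10, 6, -6, 10]
Stage 4 (AMPLIFY -2): 0*-2=0, 4*-2=-8, 10*-2=-20, 6*-2=-12, -6*-2=12, 10*-2=-20 -> [0, -8, -20, -12, 12, -20]
Stage 5 (CLIP -18 28): clip(0,-18,28)=0, clip(-8,-18,28)=-8, clip(-20,-18,28)=-18, clip(-12,-18,28)=-12, clip(12,-18,28)=12, clip(-20,-18,28)=-18 -> [0, -8, -18, -12, 12, -18]
Stage 6 (AMPLIFY -1): 0*-1=0, -8*-1=8, -18*-1=18, -12*-1=12, 12*-1=-12, -18*-1=18 -> [0, 8, 18, 12, -12, 18]

Answer: 0 8 18 12 -12 18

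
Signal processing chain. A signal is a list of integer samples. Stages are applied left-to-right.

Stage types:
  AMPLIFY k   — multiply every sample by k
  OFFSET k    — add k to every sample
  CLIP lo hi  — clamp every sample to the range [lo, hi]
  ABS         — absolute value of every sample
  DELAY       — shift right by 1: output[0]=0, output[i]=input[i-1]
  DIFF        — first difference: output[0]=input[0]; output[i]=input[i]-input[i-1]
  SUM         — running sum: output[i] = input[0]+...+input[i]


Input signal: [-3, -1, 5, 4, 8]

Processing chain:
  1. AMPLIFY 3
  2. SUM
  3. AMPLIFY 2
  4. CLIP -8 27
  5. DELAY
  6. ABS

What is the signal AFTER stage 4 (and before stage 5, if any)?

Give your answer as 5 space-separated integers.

Answer: -8 -8 6 27 27

Derivation:
Input: [-3, -1, 5, 4, 8]
Stage 1 (AMPLIFY 3): -3*3=-9, -1*3=-3, 5*3=15, 4*3=12, 8*3=24 -> [-9, -3, 15, 12, 24]
Stage 2 (SUM): sum[0..0]=-9, sum[0..1]=-12, sum[0..2]=3, sum[0..3]=15, sum[0..4]=39 -> [-9, -12, 3, 15, 39]
Stage 3 (AMPLIFY 2): -9*2=-18, -12*2=-24, 3*2=6, 15*2=30, 39*2=78 -> [-18, -24, 6, 30, 78]
Stage 4 (CLIP -8 27): clip(-18,-8,27)=-8, clip(-24,-8,27)=-8, clip(6,-8,27)=6, clip(30,-8,27)=27, clip(78,-8,27)=27 -> [-8, -8, 6, 27, 27]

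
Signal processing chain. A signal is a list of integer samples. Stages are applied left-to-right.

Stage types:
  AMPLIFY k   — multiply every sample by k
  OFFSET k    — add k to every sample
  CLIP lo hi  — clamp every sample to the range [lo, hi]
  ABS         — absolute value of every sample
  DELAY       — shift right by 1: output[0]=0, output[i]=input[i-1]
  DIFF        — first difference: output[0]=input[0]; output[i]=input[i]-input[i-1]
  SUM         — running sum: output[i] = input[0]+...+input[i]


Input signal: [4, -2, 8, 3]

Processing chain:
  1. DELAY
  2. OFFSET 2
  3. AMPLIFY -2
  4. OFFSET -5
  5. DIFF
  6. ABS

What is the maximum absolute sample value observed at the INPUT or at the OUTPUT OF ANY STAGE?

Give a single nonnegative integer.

Input: [4, -2, 8, 3] (max |s|=8)
Stage 1 (DELAY): [0, 4, -2, 8] = [0, 4, -2, 8] -> [0, 4, -2, 8] (max |s|=8)
Stage 2 (OFFSET 2): 0+2=2, 4+2=6, -2+2=0, 8+2=10 -> [2, 6, 0, 10] (max |s|=10)
Stage 3 (AMPLIFY -2): 2*-2=-4, 6*-2=-12, 0*-2=0, 10*-2=-20 -> [-4, -12, 0, -20] (max |s|=20)
Stage 4 (OFFSET -5): -4+-5=-9, -12+-5=-17, 0+-5=-5, -20+-5=-25 -> [-9, -17, -5, -25] (max |s|=25)
Stage 5 (DIFF): s[0]=-9, -17--9=-8, -5--17=12, -25--5=-20 -> [-9, -8, 12, -20] (max |s|=20)
Stage 6 (ABS): |-9|=9, |-8|=8, |12|=12, |-20|=20 -> [9, 8, 12, 20] (max |s|=20)
Overall max amplitude: 25

Answer: 25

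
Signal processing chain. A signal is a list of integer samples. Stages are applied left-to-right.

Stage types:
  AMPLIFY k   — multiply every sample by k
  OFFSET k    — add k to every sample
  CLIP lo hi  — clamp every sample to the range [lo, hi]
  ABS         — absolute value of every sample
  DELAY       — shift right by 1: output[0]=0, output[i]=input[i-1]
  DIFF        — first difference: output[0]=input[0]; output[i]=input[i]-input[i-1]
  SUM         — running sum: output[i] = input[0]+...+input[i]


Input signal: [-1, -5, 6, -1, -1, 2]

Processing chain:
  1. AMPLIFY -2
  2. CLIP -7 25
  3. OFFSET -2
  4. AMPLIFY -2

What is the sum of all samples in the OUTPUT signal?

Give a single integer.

Answer: 14

Derivation:
Input: [-1, -5, 6, -1, -1, 2]
Stage 1 (AMPLIFY -2): -1*-2=2, -5*-2=10, 6*-2=-12, -1*-2=2, -1*-2=2, 2*-2=-4 -> [2, 10, -12, 2, 2, -4]
Stage 2 (CLIP -7 25): clip(2,-7,25)=2, clip(10,-7,25)=10, clip(-12,-7,25)=-7, clip(2,-7,25)=2, clip(2,-7,25)=2, clip(-4,-7,25)=-4 -> [2, 10, -7, 2, 2, -4]
Stage 3 (OFFSET -2): 2+-2=0, 10+-2=8, -7+-2=-9, 2+-2=0, 2+-2=0, -4+-2=-6 -> [0, 8, -9, 0, 0, -6]
Stage 4 (AMPLIFY -2): 0*-2=0, 8*-2=-16, -9*-2=18, 0*-2=0, 0*-2=0, -6*-2=12 -> [0, -16, 18, 0, 0, 12]
Output sum: 14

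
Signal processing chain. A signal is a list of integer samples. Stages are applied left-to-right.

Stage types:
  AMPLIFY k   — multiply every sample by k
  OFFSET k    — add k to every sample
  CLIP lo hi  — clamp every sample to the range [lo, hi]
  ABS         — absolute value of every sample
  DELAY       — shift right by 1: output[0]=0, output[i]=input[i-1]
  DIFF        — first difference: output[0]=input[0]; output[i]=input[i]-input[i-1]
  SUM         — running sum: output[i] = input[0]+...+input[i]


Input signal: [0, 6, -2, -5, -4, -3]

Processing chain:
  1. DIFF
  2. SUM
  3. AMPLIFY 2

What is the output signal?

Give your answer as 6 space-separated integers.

Answer: 0 12 -4 -10 -8 -6

Derivation:
Input: [0, 6, -2, -5, -4, -3]
Stage 1 (DIFF): s[0]=0, 6-0=6, -2-6=-8, -5--2=-3, -4--5=1, -3--4=1 -> [0, 6, -8, -3, 1, 1]
Stage 2 (SUM): sum[0..0]=0, sum[0..1]=6, sum[0..2]=-2, sum[0..3]=-5, sum[0..4]=-4, sum[0..5]=-3 -> [0, 6, -2, -5, -4, -3]
Stage 3 (AMPLIFY 2): 0*2=0, 6*2=12, -2*2=-4, -5*2=-10, -4*2=-8, -3*2=-6 -> [0, 12, -4, -10, -8, -6]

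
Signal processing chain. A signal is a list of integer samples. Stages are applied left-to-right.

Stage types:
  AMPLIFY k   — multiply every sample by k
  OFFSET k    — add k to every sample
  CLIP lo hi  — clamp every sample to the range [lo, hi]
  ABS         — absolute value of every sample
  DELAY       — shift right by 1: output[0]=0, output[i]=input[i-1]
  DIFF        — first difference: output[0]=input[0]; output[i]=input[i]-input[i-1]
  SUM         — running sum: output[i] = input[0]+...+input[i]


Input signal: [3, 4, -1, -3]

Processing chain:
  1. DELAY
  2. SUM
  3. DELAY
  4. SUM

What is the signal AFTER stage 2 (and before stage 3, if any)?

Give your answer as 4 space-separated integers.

Input: [3, 4, -1, -3]
Stage 1 (DELAY): [0, 3, 4, -1] = [0, 3, 4, -1] -> [0, 3, 4, -1]
Stage 2 (SUM): sum[0..0]=0, sum[0..1]=3, sum[0..2]=7, sum[0..3]=6 -> [0, 3, 7, 6]

Answer: 0 3 7 6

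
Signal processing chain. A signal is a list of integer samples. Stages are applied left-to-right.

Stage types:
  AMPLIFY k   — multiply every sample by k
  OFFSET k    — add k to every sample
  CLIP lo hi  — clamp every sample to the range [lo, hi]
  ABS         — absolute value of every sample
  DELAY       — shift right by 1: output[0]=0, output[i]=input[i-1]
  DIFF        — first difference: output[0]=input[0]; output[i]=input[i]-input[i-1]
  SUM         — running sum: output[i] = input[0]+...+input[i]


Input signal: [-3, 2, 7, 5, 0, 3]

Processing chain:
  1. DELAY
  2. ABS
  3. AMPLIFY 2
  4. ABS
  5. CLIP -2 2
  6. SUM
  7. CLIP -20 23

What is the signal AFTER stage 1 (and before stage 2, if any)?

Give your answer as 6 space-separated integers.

Input: [-3, 2, 7, 5, 0, 3]
Stage 1 (DELAY): [0, -3, 2, 7, 5, 0] = [0, -3, 2, 7, 5, 0] -> [0, -3, 2, 7, 5, 0]

Answer: 0 -3 2 7 5 0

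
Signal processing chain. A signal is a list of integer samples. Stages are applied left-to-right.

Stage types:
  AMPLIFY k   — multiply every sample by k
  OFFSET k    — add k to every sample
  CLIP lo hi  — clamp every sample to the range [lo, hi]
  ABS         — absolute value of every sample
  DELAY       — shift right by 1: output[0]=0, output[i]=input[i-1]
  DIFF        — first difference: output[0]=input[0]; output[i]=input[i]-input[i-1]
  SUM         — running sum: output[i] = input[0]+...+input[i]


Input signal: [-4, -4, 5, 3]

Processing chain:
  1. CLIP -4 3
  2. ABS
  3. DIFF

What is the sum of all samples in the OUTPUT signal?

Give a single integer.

Input: [-4, -4, 5, 3]
Stage 1 (CLIP -4 3): clip(-4,-4,3)=-4, clip(-4,-4,3)=-4, clip(5,-4,3)=3, clip(3,-4,3)=3 -> [-4, -4, 3, 3]
Stage 2 (ABS): |-4|=4, |-4|=4, |3|=3, |3|=3 -> [4, 4, 3, 3]
Stage 3 (DIFF): s[0]=4, 4-4=0, 3-4=-1, 3-3=0 -> [4, 0, -1, 0]
Output sum: 3

Answer: 3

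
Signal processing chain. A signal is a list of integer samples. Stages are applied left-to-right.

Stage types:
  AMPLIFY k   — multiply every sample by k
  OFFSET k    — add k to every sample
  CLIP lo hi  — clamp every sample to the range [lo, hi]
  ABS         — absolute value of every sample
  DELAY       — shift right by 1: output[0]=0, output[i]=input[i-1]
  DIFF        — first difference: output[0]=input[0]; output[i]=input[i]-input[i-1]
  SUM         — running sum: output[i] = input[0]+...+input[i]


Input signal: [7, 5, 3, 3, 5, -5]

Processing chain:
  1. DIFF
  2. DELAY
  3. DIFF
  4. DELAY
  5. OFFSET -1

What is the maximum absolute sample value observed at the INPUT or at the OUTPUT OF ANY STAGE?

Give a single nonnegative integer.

Answer: 10

Derivation:
Input: [7, 5, 3, 3, 5, -5] (max |s|=7)
Stage 1 (DIFF): s[0]=7, 5-7=-2, 3-5=-2, 3-3=0, 5-3=2, -5-5=-10 -> [7, -2, -2, 0, 2, -10] (max |s|=10)
Stage 2 (DELAY): [0, 7, -2, -2, 0, 2] = [0, 7, -2, -2, 0, 2] -> [0, 7, -2, -2, 0, 2] (max |s|=7)
Stage 3 (DIFF): s[0]=0, 7-0=7, -2-7=-9, -2--2=0, 0--2=2, 2-0=2 -> [0, 7, -9, 0, 2, 2] (max |s|=9)
Stage 4 (DELAY): [0, 0, 7, -9, 0, 2] = [0, 0, 7, -9, 0, 2] -> [0, 0, 7, -9, 0, 2] (max |s|=9)
Stage 5 (OFFSET -1): 0+-1=-1, 0+-1=-1, 7+-1=6, -9+-1=-10, 0+-1=-1, 2+-1=1 -> [-1, -1, 6, -10, -1, 1] (max |s|=10)
Overall max amplitude: 10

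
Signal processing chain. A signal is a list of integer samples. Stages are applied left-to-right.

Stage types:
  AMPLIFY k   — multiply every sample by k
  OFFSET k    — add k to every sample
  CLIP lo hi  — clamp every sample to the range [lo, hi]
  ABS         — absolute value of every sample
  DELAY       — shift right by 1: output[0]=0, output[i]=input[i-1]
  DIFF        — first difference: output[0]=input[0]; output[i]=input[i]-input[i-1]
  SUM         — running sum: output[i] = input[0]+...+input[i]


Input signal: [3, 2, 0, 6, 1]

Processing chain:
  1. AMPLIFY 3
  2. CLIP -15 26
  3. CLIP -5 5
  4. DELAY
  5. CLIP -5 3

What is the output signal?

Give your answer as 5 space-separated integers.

Answer: 0 3 3 0 3

Derivation:
Input: [3, 2, 0, 6, 1]
Stage 1 (AMPLIFY 3): 3*3=9, 2*3=6, 0*3=0, 6*3=18, 1*3=3 -> [9, 6, 0, 18, 3]
Stage 2 (CLIP -15 26): clip(9,-15,26)=9, clip(6,-15,26)=6, clip(0,-15,26)=0, clip(18,-15,26)=18, clip(3,-15,26)=3 -> [9, 6, 0, 18, 3]
Stage 3 (CLIP -5 5): clip(9,-5,5)=5, clip(6,-5,5)=5, clip(0,-5,5)=0, clip(18,-5,5)=5, clip(3,-5,5)=3 -> [5, 5, 0, 5, 3]
Stage 4 (DELAY): [0, 5, 5, 0, 5] = [0, 5, 5, 0, 5] -> [0, 5, 5, 0, 5]
Stage 5 (CLIP -5 3): clip(0,-5,3)=0, clip(5,-5,3)=3, clip(5,-5,3)=3, clip(0,-5,3)=0, clip(5,-5,3)=3 -> [0, 3, 3, 0, 3]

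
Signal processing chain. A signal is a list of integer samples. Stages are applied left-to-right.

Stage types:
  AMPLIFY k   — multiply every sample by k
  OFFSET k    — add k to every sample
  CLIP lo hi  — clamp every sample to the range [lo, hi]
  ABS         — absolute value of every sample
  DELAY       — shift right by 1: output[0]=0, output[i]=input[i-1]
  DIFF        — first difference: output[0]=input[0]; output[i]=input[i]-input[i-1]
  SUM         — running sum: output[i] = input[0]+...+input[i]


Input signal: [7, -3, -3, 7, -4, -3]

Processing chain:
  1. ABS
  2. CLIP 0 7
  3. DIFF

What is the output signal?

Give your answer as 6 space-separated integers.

Answer: 7 -4 0 4 -3 -1

Derivation:
Input: [7, -3, -3, 7, -4, -3]
Stage 1 (ABS): |7|=7, |-3|=3, |-3|=3, |7|=7, |-4|=4, |-3|=3 -> [7, 3, 3, 7, 4, 3]
Stage 2 (CLIP 0 7): clip(7,0,7)=7, clip(3,0,7)=3, clip(3,0,7)=3, clip(7,0,7)=7, clip(4,0,7)=4, clip(3,0,7)=3 -> [7, 3, 3, 7, 4, 3]
Stage 3 (DIFF): s[0]=7, 3-7=-4, 3-3=0, 7-3=4, 4-7=-3, 3-4=-1 -> [7, -4, 0, 4, -3, -1]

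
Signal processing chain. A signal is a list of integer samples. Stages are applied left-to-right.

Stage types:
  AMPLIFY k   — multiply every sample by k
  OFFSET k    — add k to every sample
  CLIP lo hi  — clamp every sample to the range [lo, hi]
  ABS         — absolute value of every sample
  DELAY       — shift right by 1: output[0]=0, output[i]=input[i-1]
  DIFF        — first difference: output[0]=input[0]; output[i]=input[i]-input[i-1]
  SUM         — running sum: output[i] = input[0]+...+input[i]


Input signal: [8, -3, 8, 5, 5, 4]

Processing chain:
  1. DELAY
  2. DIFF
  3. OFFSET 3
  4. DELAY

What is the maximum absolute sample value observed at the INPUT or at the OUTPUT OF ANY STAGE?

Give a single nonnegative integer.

Answer: 14

Derivation:
Input: [8, -3, 8, 5, 5, 4] (max |s|=8)
Stage 1 (DELAY): [0, 8, -3, 8, 5, 5] = [0, 8, -3, 8, 5, 5] -> [0, 8, -3, 8, 5, 5] (max |s|=8)
Stage 2 (DIFF): s[0]=0, 8-0=8, -3-8=-11, 8--3=11, 5-8=-3, 5-5=0 -> [0, 8, -11, 11, -3, 0] (max |s|=11)
Stage 3 (OFFSET 3): 0+3=3, 8+3=11, -11+3=-8, 11+3=14, -3+3=0, 0+3=3 -> [3, 11, -8, 14, 0, 3] (max |s|=14)
Stage 4 (DELAY): [0, 3, 11, -8, 14, 0] = [0, 3, 11, -8, 14, 0] -> [0, 3, 11, -8, 14, 0] (max |s|=14)
Overall max amplitude: 14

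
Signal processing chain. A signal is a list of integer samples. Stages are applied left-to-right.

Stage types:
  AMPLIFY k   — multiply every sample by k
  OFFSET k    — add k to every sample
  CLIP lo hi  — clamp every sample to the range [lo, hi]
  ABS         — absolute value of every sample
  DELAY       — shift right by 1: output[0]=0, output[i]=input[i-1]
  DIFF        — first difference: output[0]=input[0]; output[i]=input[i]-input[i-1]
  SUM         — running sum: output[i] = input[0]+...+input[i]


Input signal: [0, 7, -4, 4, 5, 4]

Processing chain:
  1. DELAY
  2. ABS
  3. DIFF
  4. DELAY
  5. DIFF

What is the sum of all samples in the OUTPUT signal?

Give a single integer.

Input: [0, 7, -4, 4, 5, 4]
Stage 1 (DELAY): [0, 0, 7, -4, 4, 5] = [0, 0, 7, -4, 4, 5] -> [0, 0, 7, -4, 4, 5]
Stage 2 (ABS): |0|=0, |0|=0, |7|=7, |-4|=4, |4|=4, |5|=5 -> [0, 0, 7, 4, 4, 5]
Stage 3 (DIFF): s[0]=0, 0-0=0, 7-0=7, 4-7=-3, 4-4=0, 5-4=1 -> [0, 0, 7, -3, 0, 1]
Stage 4 (DELAY): [0, 0, 0, 7, -3, 0] = [0, 0, 0, 7, -3, 0] -> [0, 0, 0, 7, -3, 0]
Stage 5 (DIFF): s[0]=0, 0-0=0, 0-0=0, 7-0=7, -3-7=-10, 0--3=3 -> [0, 0, 0, 7, -10, 3]
Output sum: 0

Answer: 0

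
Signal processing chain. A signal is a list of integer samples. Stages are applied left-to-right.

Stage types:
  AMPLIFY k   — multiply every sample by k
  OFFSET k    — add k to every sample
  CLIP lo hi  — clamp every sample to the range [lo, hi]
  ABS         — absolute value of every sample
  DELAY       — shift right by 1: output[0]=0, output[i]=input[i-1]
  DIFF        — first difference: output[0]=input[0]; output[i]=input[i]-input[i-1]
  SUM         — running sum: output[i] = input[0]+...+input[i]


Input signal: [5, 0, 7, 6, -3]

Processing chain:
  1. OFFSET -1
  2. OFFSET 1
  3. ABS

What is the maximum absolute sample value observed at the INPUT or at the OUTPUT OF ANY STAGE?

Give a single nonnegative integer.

Input: [5, 0, 7, 6, -3] (max |s|=7)
Stage 1 (OFFSET -1): 5+-1=4, 0+-1=-1, 7+-1=6, 6+-1=5, -3+-1=-4 -> [4, -1, 6, 5, -4] (max |s|=6)
Stage 2 (OFFSET 1): 4+1=5, -1+1=0, 6+1=7, 5+1=6, -4+1=-3 -> [5, 0, 7, 6, -3] (max |s|=7)
Stage 3 (ABS): |5|=5, |0|=0, |7|=7, |6|=6, |-3|=3 -> [5, 0, 7, 6, 3] (max |s|=7)
Overall max amplitude: 7

Answer: 7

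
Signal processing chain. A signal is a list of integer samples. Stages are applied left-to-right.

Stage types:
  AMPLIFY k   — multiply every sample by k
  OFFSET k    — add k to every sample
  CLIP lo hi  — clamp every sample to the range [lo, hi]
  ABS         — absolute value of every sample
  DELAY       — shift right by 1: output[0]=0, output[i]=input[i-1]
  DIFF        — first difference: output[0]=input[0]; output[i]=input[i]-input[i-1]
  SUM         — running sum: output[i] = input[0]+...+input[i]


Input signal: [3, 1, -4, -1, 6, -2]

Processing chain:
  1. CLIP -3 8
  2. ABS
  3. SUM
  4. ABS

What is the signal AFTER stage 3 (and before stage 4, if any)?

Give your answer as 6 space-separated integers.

Answer: 3 4 7 8 14 16

Derivation:
Input: [3, 1, -4, -1, 6, -2]
Stage 1 (CLIP -3 8): clip(3,-3,8)=3, clip(1,-3,8)=1, clip(-4,-3,8)=-3, clip(-1,-3,8)=-1, clip(6,-3,8)=6, clip(-2,-3,8)=-2 -> [3, 1, -3, -1, 6, -2]
Stage 2 (ABS): |3|=3, |1|=1, |-3|=3, |-1|=1, |6|=6, |-2|=2 -> [3, 1, 3, 1, 6, 2]
Stage 3 (SUM): sum[0..0]=3, sum[0..1]=4, sum[0..2]=7, sum[0..3]=8, sum[0..4]=14, sum[0..5]=16 -> [3, 4, 7, 8, 14, 16]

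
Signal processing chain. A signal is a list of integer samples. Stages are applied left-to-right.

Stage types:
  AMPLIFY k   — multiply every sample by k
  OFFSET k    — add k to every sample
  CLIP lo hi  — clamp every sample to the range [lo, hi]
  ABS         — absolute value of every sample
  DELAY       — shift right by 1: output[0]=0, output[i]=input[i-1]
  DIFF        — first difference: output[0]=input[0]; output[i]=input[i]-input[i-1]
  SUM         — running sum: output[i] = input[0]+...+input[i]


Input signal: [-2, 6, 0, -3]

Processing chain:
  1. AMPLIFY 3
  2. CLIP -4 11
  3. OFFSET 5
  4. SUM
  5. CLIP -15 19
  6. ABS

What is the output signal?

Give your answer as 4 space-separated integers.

Input: [-2, 6, 0, -3]
Stage 1 (AMPLIFY 3): -2*3=-6, 6*3=18, 0*3=0, -3*3=-9 -> [-6, 18, 0, -9]
Stage 2 (CLIP -4 11): clip(-6,-4,11)=-4, clip(18,-4,11)=11, clip(0,-4,11)=0, clip(-9,-4,11)=-4 -> [-4, 11, 0, -4]
Stage 3 (OFFSET 5): -4+5=1, 11+5=16, 0+5=5, -4+5=1 -> [1, 16, 5, 1]
Stage 4 (SUM): sum[0..0]=1, sum[0..1]=17, sum[0..2]=22, sum[0..3]=23 -> [1, 17, 22, 23]
Stage 5 (CLIP -15 19): clip(1,-15,19)=1, clip(17,-15,19)=17, clip(22,-15,19)=19, clip(23,-15,19)=19 -> [1, 17, 19, 19]
Stage 6 (ABS): |1|=1, |17|=17, |19|=19, |19|=19 -> [1, 17, 19, 19]

Answer: 1 17 19 19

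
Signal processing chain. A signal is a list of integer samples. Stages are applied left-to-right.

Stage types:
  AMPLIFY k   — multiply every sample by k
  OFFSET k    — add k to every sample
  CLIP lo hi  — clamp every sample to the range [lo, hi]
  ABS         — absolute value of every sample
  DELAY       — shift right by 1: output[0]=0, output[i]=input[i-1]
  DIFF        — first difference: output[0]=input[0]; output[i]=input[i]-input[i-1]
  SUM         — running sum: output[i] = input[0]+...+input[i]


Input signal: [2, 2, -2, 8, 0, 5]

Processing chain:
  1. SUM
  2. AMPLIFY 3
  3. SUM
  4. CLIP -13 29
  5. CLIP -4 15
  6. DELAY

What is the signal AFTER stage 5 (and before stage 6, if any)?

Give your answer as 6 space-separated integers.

Answer: 6 15 15 15 15 15

Derivation:
Input: [2, 2, -2, 8, 0, 5]
Stage 1 (SUM): sum[0..0]=2, sum[0..1]=4, sum[0..2]=2, sum[0..3]=10, sum[0..4]=10, sum[0..5]=15 -> [2, 4, 2, 10, 10, 15]
Stage 2 (AMPLIFY 3): 2*3=6, 4*3=12, 2*3=6, 10*3=30, 10*3=30, 15*3=45 -> [6, 12, 6, 30, 30, 45]
Stage 3 (SUM): sum[0..0]=6, sum[0..1]=18, sum[0..2]=24, sum[0..3]=54, sum[0..4]=84, sum[0..5]=129 -> [6, 18, 24, 54, 84, 129]
Stage 4 (CLIP -13 29): clip(6,-13,29)=6, clip(18,-13,29)=18, clip(24,-13,29)=24, clip(54,-13,29)=29, clip(84,-13,29)=29, clip(129,-13,29)=29 -> [6, 18, 24, 29, 29, 29]
Stage 5 (CLIP -4 15): clip(6,-4,15)=6, clip(18,-4,15)=15, clip(24,-4,15)=15, clip(29,-4,15)=15, clip(29,-4,15)=15, clip(29,-4,15)=15 -> [6, 15, 15, 15, 15, 15]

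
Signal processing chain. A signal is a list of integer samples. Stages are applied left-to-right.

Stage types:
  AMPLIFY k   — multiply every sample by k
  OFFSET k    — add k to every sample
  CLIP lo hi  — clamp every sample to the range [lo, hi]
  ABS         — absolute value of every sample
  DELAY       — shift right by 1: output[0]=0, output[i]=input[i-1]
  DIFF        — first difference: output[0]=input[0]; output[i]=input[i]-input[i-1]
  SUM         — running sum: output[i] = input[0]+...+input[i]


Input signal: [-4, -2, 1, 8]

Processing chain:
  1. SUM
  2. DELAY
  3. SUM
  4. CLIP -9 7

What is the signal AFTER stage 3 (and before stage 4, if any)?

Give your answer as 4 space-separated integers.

Answer: 0 -4 -10 -15

Derivation:
Input: [-4, -2, 1, 8]
Stage 1 (SUM): sum[0..0]=-4, sum[0..1]=-6, sum[0..2]=-5, sum[0..3]=3 -> [-4, -6, -5, 3]
Stage 2 (DELAY): [0, -4, -6, -5] = [0, -4, -6, -5] -> [0, -4, -6, -5]
Stage 3 (SUM): sum[0..0]=0, sum[0..1]=-4, sum[0..2]=-10, sum[0..3]=-15 -> [0, -4, -10, -15]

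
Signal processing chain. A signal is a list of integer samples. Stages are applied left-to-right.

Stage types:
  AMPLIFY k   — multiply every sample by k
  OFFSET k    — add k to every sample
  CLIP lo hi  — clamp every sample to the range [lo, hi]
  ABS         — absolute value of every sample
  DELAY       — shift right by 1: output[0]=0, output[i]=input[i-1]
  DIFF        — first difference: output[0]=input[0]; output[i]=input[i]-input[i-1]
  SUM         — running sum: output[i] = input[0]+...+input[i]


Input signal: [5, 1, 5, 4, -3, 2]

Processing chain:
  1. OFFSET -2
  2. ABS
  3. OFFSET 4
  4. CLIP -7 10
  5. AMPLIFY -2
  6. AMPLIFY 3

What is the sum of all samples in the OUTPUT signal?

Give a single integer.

Answer: -228

Derivation:
Input: [5, 1, 5, 4, -3, 2]
Stage 1 (OFFSET -2): 5+-2=3, 1+-2=-1, 5+-2=3, 4+-2=2, -3+-2=-5, 2+-2=0 -> [3, -1, 3, 2, -5, 0]
Stage 2 (ABS): |3|=3, |-1|=1, |3|=3, |2|=2, |-5|=5, |0|=0 -> [3, 1, 3, 2, 5, 0]
Stage 3 (OFFSET 4): 3+4=7, 1+4=5, 3+4=7, 2+4=6, 5+4=9, 0+4=4 -> [7, 5, 7, 6, 9, 4]
Stage 4 (CLIP -7 10): clip(7,-7,10)=7, clip(5,-7,10)=5, clip(7,-7,10)=7, clip(6,-7,10)=6, clip(9,-7,10)=9, clip(4,-7,10)=4 -> [7, 5, 7, 6, 9, 4]
Stage 5 (AMPLIFY -2): 7*-2=-14, 5*-2=-10, 7*-2=-14, 6*-2=-12, 9*-2=-18, 4*-2=-8 -> [-14, -10, -14, -12, -18, -8]
Stage 6 (AMPLIFY 3): -14*3=-42, -10*3=-30, -14*3=-42, -12*3=-36, -18*3=-54, -8*3=-24 -> [-42, -30, -42, -36, -54, -24]
Output sum: -228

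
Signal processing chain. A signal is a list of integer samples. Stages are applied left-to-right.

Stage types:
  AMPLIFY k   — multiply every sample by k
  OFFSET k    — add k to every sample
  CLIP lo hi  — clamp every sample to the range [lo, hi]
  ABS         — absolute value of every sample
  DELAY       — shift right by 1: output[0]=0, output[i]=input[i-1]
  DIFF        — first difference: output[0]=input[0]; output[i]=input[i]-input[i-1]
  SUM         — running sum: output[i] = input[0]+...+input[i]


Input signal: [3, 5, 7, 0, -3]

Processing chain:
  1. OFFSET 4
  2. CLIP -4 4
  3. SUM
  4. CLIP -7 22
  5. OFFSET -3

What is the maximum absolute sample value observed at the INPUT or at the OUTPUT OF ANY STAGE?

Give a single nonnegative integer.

Input: [3, 5, 7, 0, -3] (max |s|=7)
Stage 1 (OFFSET 4): 3+4=7, 5+4=9, 7+4=11, 0+4=4, -3+4=1 -> [7, 9, 11, 4, 1] (max |s|=11)
Stage 2 (CLIP -4 4): clip(7,-4,4)=4, clip(9,-4,4)=4, clip(11,-4,4)=4, clip(4,-4,4)=4, clip(1,-4,4)=1 -> [4, 4, 4, 4, 1] (max |s|=4)
Stage 3 (SUM): sum[0..0]=4, sum[0..1]=8, sum[0..2]=12, sum[0..3]=16, sum[0..4]=17 -> [4, 8, 12, 16, 17] (max |s|=17)
Stage 4 (CLIP -7 22): clip(4,-7,22)=4, clip(8,-7,22)=8, clip(12,-7,22)=12, clip(16,-7,22)=16, clip(17,-7,22)=17 -> [4, 8, 12, 16, 17] (max |s|=17)
Stage 5 (OFFSET -3): 4+-3=1, 8+-3=5, 12+-3=9, 16+-3=13, 17+-3=14 -> [1, 5, 9, 13, 14] (max |s|=14)
Overall max amplitude: 17

Answer: 17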